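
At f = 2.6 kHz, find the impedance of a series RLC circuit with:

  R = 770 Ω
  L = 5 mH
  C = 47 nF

Step 1 — Angular frequency: ω = 2π·f = 2π·2600 = 1.634e+04 rad/s.
Step 2 — Component impedances:
  R: Z = R = 770 Ω
  L: Z = jωL = j·1.634e+04·0.005 = 0 + j81.68 Ω
  C: Z = 1/(jωC) = -j/(ω·C) = 0 - j1302 Ω
Step 3 — Series combination: Z_total = R + L + C = 770 - j1221 Ω = 1443∠-57.8° Ω.

Z = 770 - j1221 Ω = 1443∠-57.8° Ω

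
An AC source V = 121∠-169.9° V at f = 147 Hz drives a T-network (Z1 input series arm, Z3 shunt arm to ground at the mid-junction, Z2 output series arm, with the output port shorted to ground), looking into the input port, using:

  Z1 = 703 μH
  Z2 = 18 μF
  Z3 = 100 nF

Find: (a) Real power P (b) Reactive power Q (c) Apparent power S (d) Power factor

Step 1 — Angular frequency: ω = 2π·f = 2π·147 = 923.6 rad/s.
Step 2 — Component impedances:
  Z1: Z = jωL = j·923.6·0.000703 = 0 + j0.6493 Ω
  Z2: Z = 1/(jωC) = -j/(ω·C) = 0 - j60.15 Ω
  Z3: Z = 1/(jωC) = -j/(ω·C) = 0 - j1.083e+04 Ω
Step 3 — With the output port shorted to ground, the output series arm Z2 runs from the junction to ground; the shunt arm Z3 also runs from the junction to ground. They appear in parallel: Z3 || Z2 = 0 - j59.82 Ω.
Step 4 — Series with input arm Z1: Z_in = Z1 + (Z3 || Z2) = 0 - j59.17 Ω = 59.17∠-90.0° Ω.
Step 5 — Source phasor: V = 121∠-169.9° V = -119.1 - j21.22 V.
Step 6 — Current: I = V / Z = 0.3586 - j2.013 A = 2.045∠-79.9° A.
Step 7 — Complex power: S = V·I* = 0 - j247.4 VA.
Step 8 — Real power: P = Re(S) = 0 W.
Step 9 — Reactive power: Q = Im(S) = -247.4 VAR.
Step 10 — Apparent power: |S| = 247.4 VA.
Step 11 — Power factor: PF = P/|S| = 0 (leading).

(a) P = 0 W  (b) Q = -247.4 VAR  (c) S = 247.4 VA  (d) PF = 0 (leading)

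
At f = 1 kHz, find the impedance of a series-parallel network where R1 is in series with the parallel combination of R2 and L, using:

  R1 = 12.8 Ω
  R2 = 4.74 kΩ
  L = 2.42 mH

Step 1 — Angular frequency: ω = 2π·f = 2π·1000 = 6283 rad/s.
Step 2 — Component impedances:
  R1: Z = R = 12.8 Ω
  R2: Z = R = 4740 Ω
  L: Z = jωL = j·6283·0.00242 = 0 + j15.21 Ω
Step 3 — Parallel branch: R2 || L = 1/(1/R2 + 1/L) = 0.04878 + j15.21 Ω.
Step 4 — Series with R1: Z_total = R1 + (R2 || L) = 12.85 + j15.21 Ω = 19.91∠49.8° Ω.

Z = 12.85 + j15.21 Ω = 19.91∠49.8° Ω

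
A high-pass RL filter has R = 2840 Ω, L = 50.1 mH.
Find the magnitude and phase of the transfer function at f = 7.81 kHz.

Step 1 — Angular frequency: ω = 2π·7810 = 4.907e+04 rad/s.
Step 2 — Transfer function: H(jω) = jωL/(R + jωL).
Step 3 — Numerator jωL = j·2458; denominator R + jωL = 2840 + j2458.
Step 4 — H = 0.4284 + j0.4948.
Step 5 — Magnitude: |H| = 0.6545 (-3.7 dB); phase: φ = 49.1°.

|H| = 0.6545 (-3.7 dB), φ = 49.1°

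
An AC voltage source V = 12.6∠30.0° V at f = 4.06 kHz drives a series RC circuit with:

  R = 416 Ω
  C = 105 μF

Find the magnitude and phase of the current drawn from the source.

Step 1 — Angular frequency: ω = 2π·f = 2π·4060 = 2.551e+04 rad/s.
Step 2 — Component impedances:
  R: Z = R = 416 Ω
  C: Z = 1/(jωC) = -j/(ω·C) = 0 - j0.3733 Ω
Step 3 — Series combination: Z_total = R + C = 416 - j0.3733 Ω = 416∠-0.1° Ω.
Step 4 — Source phasor: V = 12.6∠30.0° V = 10.91 + j6.3 V.
Step 5 — Ohm's law: I = V / Z_total = (10.91 + j6.3) / (416 - j0.3733) = 0.02622 + j0.01517 A.
Step 6 — Convert to polar: |I| = 0.03029 A, ∠I = 30.1°.

I = 0.03029∠30.1° A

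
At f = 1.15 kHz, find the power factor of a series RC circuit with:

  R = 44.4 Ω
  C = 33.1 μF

Step 1 — Angular frequency: ω = 2π·f = 2π·1150 = 7226 rad/s.
Step 2 — Component impedances:
  R: Z = R = 44.4 Ω
  C: Z = 1/(jωC) = -j/(ω·C) = 0 - j4.181 Ω
Step 3 — Series combination: Z_total = R + C = 44.4 - j4.181 Ω = 44.6∠-5.4° Ω.
Step 4 — Power factor: PF = cos(φ) = Re(Z)/|Z| = 44.4/44.596 = 0.9956.
Step 5 — Type: Im(Z) = -4.181 ⇒ leading (phase φ = -5.4°).

PF = 0.9956 (leading, φ = -5.4°)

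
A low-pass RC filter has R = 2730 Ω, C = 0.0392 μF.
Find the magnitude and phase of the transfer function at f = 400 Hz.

Step 1 — Angular frequency: ω = 2π·400 = 2513 rad/s.
Step 2 — Transfer function: H(jω) = 1/(1 + jωRC).
Step 3 — Denominator: 1 + jωRC = 1 + j·2513·2730·3.92e-08 = 1 + j0.269.
Step 4 — H = 0.9325 - j0.2508.
Step 5 — Magnitude: |H| = 0.9657 (-0.3 dB); phase: φ = -15.1°.

|H| = 0.9657 (-0.3 dB), φ = -15.1°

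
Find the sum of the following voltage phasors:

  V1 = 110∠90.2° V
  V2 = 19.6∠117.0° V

Step 1 — Convert each phasor to rectangular form:
  V1 = 110·(cos(90.2°) + j·sin(90.2°)) = -0.384 + j110 V
  V2 = 19.6·(cos(117.0°) + j·sin(117.0°)) = -8.898 + j17.46 V
Step 2 — Sum components: V_total = -9.282 + j127.5 V.
Step 3 — Convert to polar: |V_total| = 127.8 V, ∠V_total = 94.2°.

V_total = 127.8∠94.2° V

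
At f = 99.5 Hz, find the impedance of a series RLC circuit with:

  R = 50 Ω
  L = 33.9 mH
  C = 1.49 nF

Step 1 — Angular frequency: ω = 2π·f = 2π·99.5 = 625.2 rad/s.
Step 2 — Component impedances:
  R: Z = R = 50 Ω
  L: Z = jωL = j·625.2·0.0339 = 0 + j21.19 Ω
  C: Z = 1/(jωC) = -j/(ω·C) = 0 - j1.074e+06 Ω
Step 3 — Series combination: Z_total = R + L + C = 50 - j1.074e+06 Ω = 1.074e+06∠-90.0° Ω.

Z = 50 - j1.074e+06 Ω = 1.074e+06∠-90.0° Ω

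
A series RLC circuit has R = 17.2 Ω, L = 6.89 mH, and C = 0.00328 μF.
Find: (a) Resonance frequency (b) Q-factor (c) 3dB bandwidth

Step 1 — Resonance: ω₀ = 1/√(LC) = 1/√(0.00689·3.28e-09) = 2.104e+05 rad/s.
Step 2 — f₀ = ω₀/(2π) = 3.348e+04 Hz.
Step 3 — Series Q: Q = ω₀L/R = 2.104e+05·0.00689/17.2 = 84.26.
Step 4 — Bandwidth: Δω = ω₀/Q = 2496 rad/s; BW = Δω/(2π) = 397.3 Hz.

(a) f₀ = 3.348e+04 Hz  (b) Q = 84.26  (c) BW = 397.3 Hz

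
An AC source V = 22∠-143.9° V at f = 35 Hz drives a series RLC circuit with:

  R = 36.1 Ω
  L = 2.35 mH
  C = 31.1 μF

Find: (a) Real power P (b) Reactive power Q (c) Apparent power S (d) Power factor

Step 1 — Angular frequency: ω = 2π·f = 2π·35 = 219.9 rad/s.
Step 2 — Component impedances:
  R: Z = R = 36.1 Ω
  L: Z = jωL = j·219.9·0.00235 = 0 + j0.5168 Ω
  C: Z = 1/(jωC) = -j/(ω·C) = 0 - j146.2 Ω
Step 3 — Series combination: Z_total = R + L + C = 36.1 - j145.7 Ω = 150.1∠-76.1° Ω.
Step 4 — Source phasor: V = 22∠-143.9° V = -17.78 - j12.96 V.
Step 5 — Current: I = V / Z = 0.05534 - j0.1357 A = 0.1466∠-67.8° A.
Step 6 — Complex power: S = V·I* = 0.7755 - j3.13 VA.
Step 7 — Real power: P = Re(S) = 0.7755 W.
Step 8 — Reactive power: Q = Im(S) = -3.13 VAR.
Step 9 — Apparent power: |S| = 3.224 VA.
Step 10 — Power factor: PF = P/|S| = 0.2405 (leading).

(a) P = 0.7755 W  (b) Q = -3.13 VAR  (c) S = 3.224 VA  (d) PF = 0.2405 (leading)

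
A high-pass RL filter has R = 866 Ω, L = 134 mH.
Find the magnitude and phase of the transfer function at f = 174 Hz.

Step 1 — Angular frequency: ω = 2π·174 = 1093 rad/s.
Step 2 — Transfer function: H(jω) = jωL/(R + jωL).
Step 3 — Numerator jωL = j·146.5; denominator R + jωL = 866 + j146.5.
Step 4 — H = 0.02782 + j0.1645.
Step 5 — Magnitude: |H| = 0.1668 (-15.6 dB); phase: φ = 80.4°.

|H| = 0.1668 (-15.6 dB), φ = 80.4°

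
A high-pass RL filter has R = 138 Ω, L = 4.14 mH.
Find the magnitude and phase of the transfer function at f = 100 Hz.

Step 1 — Angular frequency: ω = 2π·100 = 628.3 rad/s.
Step 2 — Transfer function: H(jω) = jωL/(R + jωL).
Step 3 — Numerator jωL = j·2.601; denominator R + jωL = 138 + j2.601.
Step 4 — H = 0.0003552 + j0.01884.
Step 5 — Magnitude: |H| = 0.01885 (-34.5 dB); phase: φ = 88.9°.

|H| = 0.01885 (-34.5 dB), φ = 88.9°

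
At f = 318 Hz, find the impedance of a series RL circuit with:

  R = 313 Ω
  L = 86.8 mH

Step 1 — Angular frequency: ω = 2π·f = 2π·318 = 1998 rad/s.
Step 2 — Component impedances:
  R: Z = R = 313 Ω
  L: Z = jωL = j·1998·0.0868 = 0 + j173.4 Ω
Step 3 — Series combination: Z_total = R + L = 313 + j173.4 Ω = 357.8∠29.0° Ω.

Z = 313 + j173.4 Ω = 357.8∠29.0° Ω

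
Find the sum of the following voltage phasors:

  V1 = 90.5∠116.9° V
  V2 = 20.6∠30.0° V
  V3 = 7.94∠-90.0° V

Step 1 — Convert each phasor to rectangular form:
  V1 = 90.5·(cos(116.9°) + j·sin(116.9°)) = -40.95 + j80.71 V
  V2 = 20.6·(cos(30.0°) + j·sin(30.0°)) = 17.84 + j10.3 V
  V3 = 7.94·(cos(-90.0°) + j·sin(-90.0°)) = 0 - j7.94 V
Step 2 — Sum components: V_total = -23.11 + j83.07 V.
Step 3 — Convert to polar: |V_total| = 86.22 V, ∠V_total = 105.5°.

V_total = 86.22∠105.5° V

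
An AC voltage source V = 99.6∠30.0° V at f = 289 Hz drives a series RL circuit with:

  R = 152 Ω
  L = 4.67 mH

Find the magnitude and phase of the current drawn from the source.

Step 1 — Angular frequency: ω = 2π·f = 2π·289 = 1816 rad/s.
Step 2 — Component impedances:
  R: Z = R = 152 Ω
  L: Z = jωL = j·1816·0.00467 = 0 + j8.48 Ω
Step 3 — Series combination: Z_total = R + L = 152 + j8.48 Ω = 152.2∠3.2° Ω.
Step 4 — Source phasor: V = 99.6∠30.0° V = 86.26 + j49.8 V.
Step 5 — Ohm's law: I = V / Z_total = (86.26 + j49.8) / (152 + j8.48) = 0.5839 + j0.2951 A.
Step 6 — Convert to polar: |I| = 0.6542 A, ∠I = 26.8°.

I = 0.6542∠26.8° A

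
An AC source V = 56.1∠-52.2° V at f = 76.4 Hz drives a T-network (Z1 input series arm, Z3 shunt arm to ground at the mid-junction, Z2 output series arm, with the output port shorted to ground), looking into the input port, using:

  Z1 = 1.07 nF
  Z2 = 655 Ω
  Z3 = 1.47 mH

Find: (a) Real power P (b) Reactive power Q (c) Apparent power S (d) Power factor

Step 1 — Angular frequency: ω = 2π·f = 2π·76.4 = 480 rad/s.
Step 2 — Component impedances:
  Z1: Z = 1/(jωC) = -j/(ω·C) = 0 - j1.947e+06 Ω
  Z2: Z = R = 655 Ω
  Z3: Z = jωL = j·480·0.00147 = 0 + j0.7057 Ω
Step 3 — With the output port shorted to ground, the output series arm Z2 runs from the junction to ground; the shunt arm Z3 also runs from the junction to ground. They appear in parallel: Z3 || Z2 = 0.0007602 + j0.7057 Ω.
Step 4 — Series with input arm Z1: Z_in = Z1 + (Z3 || Z2) = 0 - j1.947e+06 Ω = 1.947e+06∠-90.0° Ω.
Step 5 — Source phasor: V = 56.1∠-52.2° V = 34.38 - j44.33 V.
Step 6 — Current: I = V / Z = 2.277e-05 + j1.766e-05 A = 2.882e-05∠37.8° A.
Step 7 — Complex power: S = V·I* = 0 - j0.001617 VA.
Step 8 — Real power: P = Re(S) = 0 W.
Step 9 — Reactive power: Q = Im(S) = -0.001617 VAR.
Step 10 — Apparent power: |S| = 0.001617 VA.
Step 11 — Power factor: PF = P/|S| = 0 (leading).

(a) P = 0 W  (b) Q = -0.001617 VAR  (c) S = 0.001617 VA  (d) PF = 0 (leading)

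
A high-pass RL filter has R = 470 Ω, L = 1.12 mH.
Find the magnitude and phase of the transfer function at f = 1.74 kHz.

Step 1 — Angular frequency: ω = 2π·1740 = 1.093e+04 rad/s.
Step 2 — Transfer function: H(jω) = jωL/(R + jωL).
Step 3 — Numerator jωL = j·12.24; denominator R + jωL = 470 + j12.24.
Step 4 — H = 0.0006783 + j0.02603.
Step 5 — Magnitude: |H| = 0.02604 (-31.7 dB); phase: φ = 88.5°.

|H| = 0.02604 (-31.7 dB), φ = 88.5°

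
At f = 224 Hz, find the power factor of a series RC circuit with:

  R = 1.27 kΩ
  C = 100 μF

Step 1 — Angular frequency: ω = 2π·f = 2π·224 = 1407 rad/s.
Step 2 — Component impedances:
  R: Z = R = 1270 Ω
  C: Z = 1/(jωC) = -j/(ω·C) = 0 - j7.105 Ω
Step 3 — Series combination: Z_total = R + C = 1270 - j7.105 Ω = 1270∠-0.3° Ω.
Step 4 — Power factor: PF = cos(φ) = Re(Z)/|Z| = 1270/1270 = 1.
Step 5 — Type: Im(Z) = -7.105 ⇒ leading (phase φ = -0.3°).

PF = 1 (leading, φ = -0.3°)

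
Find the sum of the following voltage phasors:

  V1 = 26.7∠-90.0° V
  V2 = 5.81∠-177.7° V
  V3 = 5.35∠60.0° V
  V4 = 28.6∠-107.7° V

Step 1 — Convert each phasor to rectangular form:
  V1 = 26.7·(cos(-90.0°) + j·sin(-90.0°)) = 0 - j26.7 V
  V2 = 5.81·(cos(-177.7°) + j·sin(-177.7°)) = -5.805 - j0.2332 V
  V3 = 5.35·(cos(60.0°) + j·sin(60.0°)) = 2.675 + j4.633 V
  V4 = 28.6·(cos(-107.7°) + j·sin(-107.7°)) = -8.695 - j27.25 V
Step 2 — Sum components: V_total = -11.83 - j49.55 V.
Step 3 — Convert to polar: |V_total| = 50.94 V, ∠V_total = -103.4°.

V_total = 50.94∠-103.4° V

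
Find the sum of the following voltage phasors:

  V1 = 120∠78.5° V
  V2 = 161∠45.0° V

Step 1 — Convert each phasor to rectangular form:
  V1 = 120·(cos(78.5°) + j·sin(78.5°)) = 23.92 + j117.6 V
  V2 = 161·(cos(45.0°) + j·sin(45.0°)) = 113.8 + j113.8 V
Step 2 — Sum components: V_total = 137.8 + j231.4 V.
Step 3 — Convert to polar: |V_total| = 269.3 V, ∠V_total = 59.2°.

V_total = 269.3∠59.2° V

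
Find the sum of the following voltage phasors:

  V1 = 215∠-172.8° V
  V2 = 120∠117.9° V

Step 1 — Convert each phasor to rectangular form:
  V1 = 215·(cos(-172.8°) + j·sin(-172.8°)) = -213.3 - j26.95 V
  V2 = 120·(cos(117.9°) + j·sin(117.9°)) = -56.15 + j106.1 V
Step 2 — Sum components: V_total = -269.5 + j79.11 V.
Step 3 — Convert to polar: |V_total| = 280.8 V, ∠V_total = 163.6°.

V_total = 280.8∠163.6° V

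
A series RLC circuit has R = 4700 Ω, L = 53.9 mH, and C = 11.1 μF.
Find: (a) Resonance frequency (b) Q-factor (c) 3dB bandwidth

Step 1 — Resonance condition Im(Z)=0 gives ω₀ = 1/√(LC).
Step 2 — ω₀ = 1/√(0.0539·1.11e-05) = 1293 rad/s.
Step 3 — f₀ = ω₀/(2π) = 205.8 Hz.
Step 4 — Series Q: Q = ω₀L/R = 1293·0.0539/4700 = 0.01483.
Step 5 — 3dB bandwidth: Δω = ω₀/Q = 8.72e+04 rad/s; BW = Δω/(2π) = 1.388e+04 Hz.

(a) f₀ = 205.8 Hz  (b) Q = 0.01483  (c) BW = 1.388e+04 Hz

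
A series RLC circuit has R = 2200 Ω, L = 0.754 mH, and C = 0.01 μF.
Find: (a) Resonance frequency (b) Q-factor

Step 1 — Resonance condition Im(Z)=0 gives ω₀ = 1/√(LC).
Step 2 — ω₀ = 1/√(0.000754·1e-08) = 3.642e+05 rad/s.
Step 3 — f₀ = ω₀/(2π) = 5.796e+04 Hz.
Step 4 — Series Q: Q = ω₀L/R = 3.642e+05·0.000754/2200 = 0.1248.

(a) f₀ = 5.796e+04 Hz  (b) Q = 0.1248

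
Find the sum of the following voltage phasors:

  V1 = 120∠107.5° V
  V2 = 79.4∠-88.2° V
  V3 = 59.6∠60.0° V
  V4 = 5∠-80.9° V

Step 1 — Convert each phasor to rectangular form:
  V1 = 120·(cos(107.5°) + j·sin(107.5°)) = -36.08 + j114.4 V
  V2 = 79.4·(cos(-88.2°) + j·sin(-88.2°)) = 2.494 - j79.36 V
  V3 = 59.6·(cos(60.0°) + j·sin(60.0°)) = 29.8 + j51.62 V
  V4 = 5·(cos(-80.9°) + j·sin(-80.9°)) = 0.7908 - j4.937 V
Step 2 — Sum components: V_total = -3 + j81.76 V.
Step 3 — Convert to polar: |V_total| = 81.82 V, ∠V_total = 92.1°.

V_total = 81.82∠92.1° V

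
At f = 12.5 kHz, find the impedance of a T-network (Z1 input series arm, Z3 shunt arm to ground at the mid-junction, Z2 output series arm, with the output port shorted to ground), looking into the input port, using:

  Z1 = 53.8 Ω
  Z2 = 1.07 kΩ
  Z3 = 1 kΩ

Step 1 — Angular frequency: ω = 2π·f = 2π·1.25e+04 = 7.854e+04 rad/s.
Step 2 — Component impedances:
  Z1: Z = R = 53.8 Ω
  Z2: Z = R = 1070 Ω
  Z3: Z = R = 1000 Ω
Step 3 — With the output port shorted to ground, the output series arm Z2 runs from the junction to ground; the shunt arm Z3 also runs from the junction to ground. They appear in parallel: Z3 || Z2 = 516.9 Ω.
Step 4 — Series with input arm Z1: Z_in = Z1 + (Z3 || Z2) = 570.7 Ω = 570.7∠0.0° Ω.

Z = 570.7 Ω = 570.7∠0.0° Ω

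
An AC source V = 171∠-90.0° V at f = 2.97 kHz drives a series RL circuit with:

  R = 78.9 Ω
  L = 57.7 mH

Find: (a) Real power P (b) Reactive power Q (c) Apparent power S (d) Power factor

Step 1 — Angular frequency: ω = 2π·f = 2π·2970 = 1.866e+04 rad/s.
Step 2 — Component impedances:
  R: Z = R = 78.9 Ω
  L: Z = jωL = j·1.866e+04·0.0577 = 0 + j1077 Ω
Step 3 — Series combination: Z_total = R + L = 78.9 + j1077 Ω = 1080∠85.8° Ω.
Step 4 — Source phasor: V = 171∠-90.0° V = 0 - j171 V.
Step 5 — Current: I = V / Z = -0.158 - j0.01158 A = 0.1584∠-175.8° A.
Step 6 — Complex power: S = V·I* = 1.979 + j27.01 VA.
Step 7 — Real power: P = Re(S) = 1.979 W.
Step 8 — Reactive power: Q = Im(S) = 27.01 VAR.
Step 9 — Apparent power: |S| = 27.08 VA.
Step 10 — Power factor: PF = P/|S| = 0.07308 (lagging).

(a) P = 1.979 W  (b) Q = 27.01 VAR  (c) S = 27.08 VA  (d) PF = 0.07308 (lagging)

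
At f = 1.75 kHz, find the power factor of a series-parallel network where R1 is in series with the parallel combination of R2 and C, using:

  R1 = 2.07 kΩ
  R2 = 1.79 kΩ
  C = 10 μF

Step 1 — Angular frequency: ω = 2π·f = 2π·1750 = 1.1e+04 rad/s.
Step 2 — Component impedances:
  R1: Z = R = 2070 Ω
  R2: Z = R = 1790 Ω
  C: Z = 1/(jωC) = -j/(ω·C) = 0 - j9.095 Ω
Step 3 — Parallel branch: R2 || C = 1/(1/R2 + 1/C) = 0.04621 - j9.094 Ω.
Step 4 — Series with R1: Z_total = R1 + (R2 || C) = 2070 - j9.094 Ω = 2070∠-0.3° Ω.
Step 5 — Power factor: PF = cos(φ) = Re(Z)/|Z| = 2070/2070 = 1.
Step 6 — Type: Im(Z) = -9.094 ⇒ leading (phase φ = -0.3°).

PF = 1 (leading, φ = -0.3°)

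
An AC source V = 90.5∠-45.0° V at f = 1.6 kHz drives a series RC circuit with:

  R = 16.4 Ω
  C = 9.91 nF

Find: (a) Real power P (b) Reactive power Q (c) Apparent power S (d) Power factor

Step 1 — Angular frequency: ω = 2π·f = 2π·1600 = 1.005e+04 rad/s.
Step 2 — Component impedances:
  R: Z = R = 16.4 Ω
  C: Z = 1/(jωC) = -j/(ω·C) = 0 - j1.004e+04 Ω
Step 3 — Series combination: Z_total = R + C = 16.4 - j1.004e+04 Ω = 1.004e+04∠-89.9° Ω.
Step 4 — Source phasor: V = 90.5∠-45.0° V = 63.99 - j63.99 V.
Step 5 — Current: I = V / Z = 0.006386 + j0.006365 A = 0.009016∠44.9° A.
Step 6 — Complex power: S = V·I* = 0.001333 - j0.816 VA.
Step 7 — Real power: P = Re(S) = 0.001333 W.
Step 8 — Reactive power: Q = Im(S) = -0.816 VAR.
Step 9 — Apparent power: |S| = 0.816 VA.
Step 10 — Power factor: PF = P/|S| = 0.001634 (leading).

(a) P = 0.001333 W  (b) Q = -0.816 VAR  (c) S = 0.816 VA  (d) PF = 0.001634 (leading)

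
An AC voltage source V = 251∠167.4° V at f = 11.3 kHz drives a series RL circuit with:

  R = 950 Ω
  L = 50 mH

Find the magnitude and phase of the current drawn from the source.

Step 1 — Angular frequency: ω = 2π·f = 2π·1.13e+04 = 7.1e+04 rad/s.
Step 2 — Component impedances:
  R: Z = R = 950 Ω
  L: Z = jωL = j·7.1e+04·0.05 = 0 + j3550 Ω
Step 3 — Series combination: Z_total = R + L = 950 + j3550 Ω = 3675∠75.0° Ω.
Step 4 — Source phasor: V = 251∠167.4° V = -245 + j54.75 V.
Step 5 — Ohm's law: I = V / Z_total = (-245 + j54.75) / (950 + j3550) = -0.002838 + j0.06824 A.
Step 6 — Convert to polar: |I| = 0.0683 A, ∠I = 92.4°.

I = 0.0683∠92.4° A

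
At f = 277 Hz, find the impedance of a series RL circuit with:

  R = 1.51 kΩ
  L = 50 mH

Step 1 — Angular frequency: ω = 2π·f = 2π·277 = 1740 rad/s.
Step 2 — Component impedances:
  R: Z = R = 1510 Ω
  L: Z = jωL = j·1740·0.05 = 0 + j87.02 Ω
Step 3 — Series combination: Z_total = R + L = 1510 + j87.02 Ω = 1513∠3.3° Ω.

Z = 1510 + j87.02 Ω = 1513∠3.3° Ω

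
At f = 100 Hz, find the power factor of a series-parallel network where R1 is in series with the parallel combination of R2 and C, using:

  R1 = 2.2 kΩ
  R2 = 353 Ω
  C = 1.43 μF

Step 1 — Angular frequency: ω = 2π·f = 2π·100 = 628.3 rad/s.
Step 2 — Component impedances:
  R1: Z = R = 2200 Ω
  R2: Z = R = 353 Ω
  C: Z = 1/(jωC) = -j/(ω·C) = 0 - j1113 Ω
Step 3 — Parallel branch: R2 || C = 1/(1/R2 + 1/C) = 320.7 - j101.7 Ω.
Step 4 — Series with R1: Z_total = R1 + (R2 || C) = 2521 - j101.7 Ω = 2523∠-2.3° Ω.
Step 5 — Power factor: PF = cos(φ) = Re(Z)/|Z| = 2521/2523 = 0.9992.
Step 6 — Type: Im(Z) = -101.7 ⇒ leading (phase φ = -2.3°).

PF = 0.9992 (leading, φ = -2.3°)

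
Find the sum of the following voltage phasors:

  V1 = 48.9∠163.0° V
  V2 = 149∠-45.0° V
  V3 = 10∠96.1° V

Step 1 — Convert each phasor to rectangular form:
  V1 = 48.9·(cos(163.0°) + j·sin(163.0°)) = -46.76 + j14.3 V
  V2 = 149·(cos(-45.0°) + j·sin(-45.0°)) = 105.4 - j105.4 V
  V3 = 10·(cos(96.1°) + j·sin(96.1°)) = -1.063 + j9.943 V
Step 2 — Sum components: V_total = 57.53 - j81.12 V.
Step 3 — Convert to polar: |V_total| = 99.45 V, ∠V_total = -54.7°.

V_total = 99.45∠-54.7° V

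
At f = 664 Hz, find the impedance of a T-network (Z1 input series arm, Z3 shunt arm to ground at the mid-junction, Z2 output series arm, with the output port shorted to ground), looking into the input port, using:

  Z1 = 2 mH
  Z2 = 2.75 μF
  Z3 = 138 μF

Step 1 — Angular frequency: ω = 2π·f = 2π·664 = 4172 rad/s.
Step 2 — Component impedances:
  Z1: Z = jωL = j·4172·0.002 = 0 + j8.344 Ω
  Z2: Z = 1/(jωC) = -j/(ω·C) = 0 - j87.16 Ω
  Z3: Z = 1/(jωC) = -j/(ω·C) = 0 - j1.737 Ω
Step 3 — With the output port shorted to ground, the output series arm Z2 runs from the junction to ground; the shunt arm Z3 also runs from the junction to ground. They appear in parallel: Z3 || Z2 = 0 - j1.703 Ω.
Step 4 — Series with input arm Z1: Z_in = Z1 + (Z3 || Z2) = 0 + j6.641 Ω = 6.641∠90.0° Ω.

Z = 0 + j6.641 Ω = 6.641∠90.0° Ω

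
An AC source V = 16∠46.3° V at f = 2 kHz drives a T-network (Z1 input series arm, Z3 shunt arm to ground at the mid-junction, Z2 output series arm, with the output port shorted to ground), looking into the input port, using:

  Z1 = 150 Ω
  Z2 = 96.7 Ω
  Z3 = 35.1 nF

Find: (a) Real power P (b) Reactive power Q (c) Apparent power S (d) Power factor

Step 1 — Angular frequency: ω = 2π·f = 2π·2000 = 1.257e+04 rad/s.
Step 2 — Component impedances:
  Z1: Z = R = 150 Ω
  Z2: Z = R = 96.7 Ω
  Z3: Z = 1/(jωC) = -j/(ω·C) = 0 - j2267 Ω
Step 3 — With the output port shorted to ground, the output series arm Z2 runs from the junction to ground; the shunt arm Z3 also runs from the junction to ground. They appear in parallel: Z3 || Z2 = 96.52 - j4.117 Ω.
Step 4 — Series with input arm Z1: Z_in = Z1 + (Z3 || Z2) = 246.5 - j4.117 Ω = 246.6∠-1.0° Ω.
Step 5 — Source phasor: V = 16∠46.3° V = 11.05 + j11.57 V.
Step 6 — Current: I = V / Z = 0.04404 + j0.04766 A = 0.06489∠47.3° A.
Step 7 — Complex power: S = V·I* = 1.038 - j0.01734 VA.
Step 8 — Real power: P = Re(S) = 1.038 W.
Step 9 — Reactive power: Q = Im(S) = -0.01734 VAR.
Step 10 — Apparent power: |S| = 1.038 VA.
Step 11 — Power factor: PF = P/|S| = 0.9999 (leading).

(a) P = 1.038 W  (b) Q = -0.01734 VAR  (c) S = 1.038 VA  (d) PF = 0.9999 (leading)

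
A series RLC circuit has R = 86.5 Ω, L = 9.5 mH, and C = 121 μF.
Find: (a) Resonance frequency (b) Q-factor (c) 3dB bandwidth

Step 1 — Resonance condition Im(Z)=0 gives ω₀ = 1/√(LC).
Step 2 — ω₀ = 1/√(0.0095·0.000121) = 932.7 rad/s.
Step 3 — f₀ = ω₀/(2π) = 148.4 Hz.
Step 4 — Series Q: Q = ω₀L/R = 932.7·0.0095/86.5 = 0.1024.
Step 5 — 3dB bandwidth: Δω = ω₀/Q = 9105 rad/s; BW = Δω/(2π) = 1449 Hz.

(a) f₀ = 148.4 Hz  (b) Q = 0.1024  (c) BW = 1449 Hz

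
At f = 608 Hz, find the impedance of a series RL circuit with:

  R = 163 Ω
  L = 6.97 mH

Step 1 — Angular frequency: ω = 2π·f = 2π·608 = 3820 rad/s.
Step 2 — Component impedances:
  R: Z = R = 163 Ω
  L: Z = jωL = j·3820·0.00697 = 0 + j26.63 Ω
Step 3 — Series combination: Z_total = R + L = 163 + j26.63 Ω = 165.2∠9.3° Ω.

Z = 163 + j26.63 Ω = 165.2∠9.3° Ω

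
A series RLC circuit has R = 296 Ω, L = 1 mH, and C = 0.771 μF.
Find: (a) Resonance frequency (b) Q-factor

Step 1 — Resonance condition Im(Z)=0 gives ω₀ = 1/√(LC).
Step 2 — ω₀ = 1/√(0.001·7.71e-07) = 3.601e+04 rad/s.
Step 3 — f₀ = ω₀/(2π) = 5732 Hz.
Step 4 — Series Q: Q = ω₀L/R = 3.601e+04·0.001/296 = 0.1217.

(a) f₀ = 5732 Hz  (b) Q = 0.1217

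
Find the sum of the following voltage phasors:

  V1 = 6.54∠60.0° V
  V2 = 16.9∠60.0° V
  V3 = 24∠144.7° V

Step 1 — Convert each phasor to rectangular form:
  V1 = 6.54·(cos(60.0°) + j·sin(60.0°)) = 3.27 + j5.664 V
  V2 = 16.9·(cos(60.0°) + j·sin(60.0°)) = 8.45 + j14.64 V
  V3 = 24·(cos(144.7°) + j·sin(144.7°)) = -19.59 + j13.87 V
Step 2 — Sum components: V_total = -7.867 + j34.17 V.
Step 3 — Convert to polar: |V_total| = 35.06 V, ∠V_total = 103.0°.

V_total = 35.06∠103.0° V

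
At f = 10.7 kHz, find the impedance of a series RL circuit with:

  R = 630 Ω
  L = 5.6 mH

Step 1 — Angular frequency: ω = 2π·f = 2π·1.07e+04 = 6.723e+04 rad/s.
Step 2 — Component impedances:
  R: Z = R = 630 Ω
  L: Z = jωL = j·6.723e+04·0.0056 = 0 + j376.5 Ω
Step 3 — Series combination: Z_total = R + L = 630 + j376.5 Ω = 733.9∠30.9° Ω.

Z = 630 + j376.5 Ω = 733.9∠30.9° Ω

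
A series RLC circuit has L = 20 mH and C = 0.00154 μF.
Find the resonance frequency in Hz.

Step 1 — Resonance condition Im(Z)=0 gives ω₀ = 1/√(LC).
Step 2 — ω₀ = 1/√(0.02·1.54e-09) = 1.802e+05 rad/s.
Step 3 — f₀ = ω₀/(2π) = 2.868e+04 Hz.

f₀ = 2.868e+04 Hz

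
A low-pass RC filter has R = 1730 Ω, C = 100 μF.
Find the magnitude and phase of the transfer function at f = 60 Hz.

Step 1 — Angular frequency: ω = 2π·60 = 377 rad/s.
Step 2 — Transfer function: H(jω) = 1/(1 + jωRC).
Step 3 — Denominator: 1 + jωRC = 1 + j·377·1730·0.0001 = 1 + j65.22.
Step 4 — H = 0.000235 - j0.01533.
Step 5 — Magnitude: |H| = 0.01533 (-36.3 dB); phase: φ = -89.1°.

|H| = 0.01533 (-36.3 dB), φ = -89.1°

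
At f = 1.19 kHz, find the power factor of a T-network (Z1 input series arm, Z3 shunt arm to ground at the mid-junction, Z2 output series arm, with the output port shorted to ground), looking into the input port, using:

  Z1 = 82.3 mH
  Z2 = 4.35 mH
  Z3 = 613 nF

Step 1 — Angular frequency: ω = 2π·f = 2π·1190 = 7477 rad/s.
Step 2 — Component impedances:
  Z1: Z = jωL = j·7477·0.0823 = 0 + j615.4 Ω
  Z2: Z = jωL = j·7477·0.00435 = 0 + j32.52 Ω
  Z3: Z = 1/(jωC) = -j/(ω·C) = 0 - j218.2 Ω
Step 3 — With the output port shorted to ground, the output series arm Z2 runs from the junction to ground; the shunt arm Z3 also runs from the junction to ground. They appear in parallel: Z3 || Z2 = 0 + j38.22 Ω.
Step 4 — Series with input arm Z1: Z_in = Z1 + (Z3 || Z2) = 0 + j653.6 Ω = 653.6∠90.0° Ω.
Step 5 — Power factor: PF = cos(φ) = Re(Z)/|Z| = 0/653.6 = 0.
Step 6 — Type: Im(Z) = 653.6 ⇒ lagging (phase φ = 90.0°).

PF = 0 (lagging, φ = 90.0°)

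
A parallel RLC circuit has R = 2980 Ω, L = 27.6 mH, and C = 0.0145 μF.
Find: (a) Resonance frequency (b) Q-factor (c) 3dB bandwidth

Step 1 — Resonance: ω₀ = 1/√(LC) = 1/√(0.0276·1.45e-08) = 4.999e+04 rad/s.
Step 2 — f₀ = ω₀/(2π) = 7956 Hz.
Step 3 — Parallel Q: Q = R/(ω₀L) = 2980/(4.999e+04·0.0276) = 2.16.
Step 4 — Bandwidth: Δω = ω₀/Q = 2.314e+04 rad/s; BW = Δω/(2π) = 3683 Hz.

(a) f₀ = 7956 Hz  (b) Q = 2.16  (c) BW = 3683 Hz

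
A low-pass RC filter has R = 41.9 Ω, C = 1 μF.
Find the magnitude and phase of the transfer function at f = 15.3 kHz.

Step 1 — Angular frequency: ω = 2π·1.53e+04 = 9.613e+04 rad/s.
Step 2 — Transfer function: H(jω) = 1/(1 + jωRC).
Step 3 — Denominator: 1 + jωRC = 1 + j·9.613e+04·41.9·1e-06 = 1 + j4.028.
Step 4 — H = 0.05806 - j0.2339.
Step 5 — Magnitude: |H| = 0.241 (-12.4 dB); phase: φ = -76.1°.

|H| = 0.241 (-12.4 dB), φ = -76.1°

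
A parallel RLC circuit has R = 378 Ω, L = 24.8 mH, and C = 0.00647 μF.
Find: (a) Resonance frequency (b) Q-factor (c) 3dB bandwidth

Step 1 — Resonance: ω₀ = 1/√(LC) = 1/√(0.0248·6.47e-09) = 7.894e+04 rad/s.
Step 2 — f₀ = ω₀/(2π) = 1.256e+04 Hz.
Step 3 — Parallel Q: Q = R/(ω₀L) = 378/(7.894e+04·0.0248) = 0.1931.
Step 4 — Bandwidth: Δω = ω₀/Q = 4.089e+05 rad/s; BW = Δω/(2π) = 6.508e+04 Hz.

(a) f₀ = 1.256e+04 Hz  (b) Q = 0.1931  (c) BW = 6.508e+04 Hz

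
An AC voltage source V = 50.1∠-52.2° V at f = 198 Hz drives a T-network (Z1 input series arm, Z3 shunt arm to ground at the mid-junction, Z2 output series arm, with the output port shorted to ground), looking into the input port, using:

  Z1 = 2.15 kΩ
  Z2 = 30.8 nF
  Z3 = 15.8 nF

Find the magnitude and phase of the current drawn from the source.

Step 1 — Angular frequency: ω = 2π·f = 2π·198 = 1244 rad/s.
Step 2 — Component impedances:
  Z1: Z = R = 2150 Ω
  Z2: Z = 1/(jωC) = -j/(ω·C) = 0 - j2.61e+04 Ω
  Z3: Z = 1/(jωC) = -j/(ω·C) = 0 - j5.087e+04 Ω
Step 3 — With the output port shorted to ground, the output series arm Z2 runs from the junction to ground; the shunt arm Z3 also runs from the junction to ground. They appear in parallel: Z3 || Z2 = 0 - j1.725e+04 Ω.
Step 4 — Series with input arm Z1: Z_in = Z1 + (Z3 || Z2) = 2150 - j1.725e+04 Ω = 1.738e+04∠-82.9° Ω.
Step 5 — Source phasor: V = 50.1∠-52.2° V = 30.71 - j39.59 V.
Step 6 — Ohm's law: I = V / Z_total = (30.71 - j39.59) / (2150 - j1.725e+04) = 0.002478 + j0.001471 A.
Step 7 — Convert to polar: |I| = 0.002882 A, ∠I = 30.7°.

I = 0.002882∠30.7° A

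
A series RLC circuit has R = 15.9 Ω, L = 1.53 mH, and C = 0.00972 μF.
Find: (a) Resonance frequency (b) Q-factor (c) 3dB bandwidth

Step 1 — Resonance: ω₀ = 1/√(LC) = 1/√(0.00153·9.72e-09) = 2.593e+05 rad/s.
Step 2 — f₀ = ω₀/(2π) = 4.127e+04 Hz.
Step 3 — Series Q: Q = ω₀L/R = 2.593e+05·0.00153/15.9 = 24.95.
Step 4 — Bandwidth: Δω = ω₀/Q = 1.039e+04 rad/s; BW = Δω/(2π) = 1654 Hz.

(a) f₀ = 4.127e+04 Hz  (b) Q = 24.95  (c) BW = 1654 Hz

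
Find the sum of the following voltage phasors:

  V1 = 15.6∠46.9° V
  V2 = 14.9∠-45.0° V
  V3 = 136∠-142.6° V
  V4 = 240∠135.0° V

Step 1 — Convert each phasor to rectangular form:
  V1 = 15.6·(cos(46.9°) + j·sin(46.9°)) = 10.66 + j11.39 V
  V2 = 14.9·(cos(-45.0°) + j·sin(-45.0°)) = 10.54 - j10.54 V
  V3 = 136·(cos(-142.6°) + j·sin(-142.6°)) = -108 - j82.6 V
  V4 = 240·(cos(135.0°) + j·sin(135.0°)) = -169.7 + j169.7 V
Step 2 — Sum components: V_total = -256.6 + j87.96 V.
Step 3 — Convert to polar: |V_total| = 271.2 V, ∠V_total = 161.1°.

V_total = 271.2∠161.1° V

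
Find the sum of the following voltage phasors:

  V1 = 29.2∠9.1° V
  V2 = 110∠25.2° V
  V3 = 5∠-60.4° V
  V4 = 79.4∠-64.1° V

Step 1 — Convert each phasor to rectangular form:
  V1 = 29.2·(cos(9.1°) + j·sin(9.1°)) = 28.83 + j4.618 V
  V2 = 110·(cos(25.2°) + j·sin(25.2°)) = 99.53 + j46.84 V
  V3 = 5·(cos(-60.4°) + j·sin(-60.4°)) = 2.47 - j4.347 V
  V4 = 79.4·(cos(-64.1°) + j·sin(-64.1°)) = 34.68 - j71.42 V
Step 2 — Sum components: V_total = 165.5 - j24.32 V.
Step 3 — Convert to polar: |V_total| = 167.3 V, ∠V_total = -8.4°.

V_total = 167.3∠-8.4° V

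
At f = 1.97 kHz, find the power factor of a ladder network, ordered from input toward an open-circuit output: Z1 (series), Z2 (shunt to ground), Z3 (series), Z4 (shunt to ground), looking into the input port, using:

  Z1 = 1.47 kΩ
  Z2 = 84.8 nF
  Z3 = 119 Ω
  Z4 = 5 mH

Step 1 — Angular frequency: ω = 2π·f = 2π·1970 = 1.238e+04 rad/s.
Step 2 — Component impedances:
  Z1: Z = R = 1470 Ω
  Z2: Z = 1/(jωC) = -j/(ω·C) = 0 - j952.7 Ω
  Z3: Z = R = 119 Ω
  Z4: Z = jωL = j·1.238e+04·0.005 = 0 + j61.89 Ω
Step 3 — Ladder network (open output): work backward from the far end, alternating series and parallel combinations. Z_in = 1604 + j48.33 Ω = 1604∠1.7° Ω.
Step 4 — Power factor: PF = cos(φ) = Re(Z)/|Z| = 1603.7/1604.5 = 0.9995.
Step 5 — Type: Im(Z) = 48.33 ⇒ lagging (phase φ = 1.7°).

PF = 0.9995 (lagging, φ = 1.7°)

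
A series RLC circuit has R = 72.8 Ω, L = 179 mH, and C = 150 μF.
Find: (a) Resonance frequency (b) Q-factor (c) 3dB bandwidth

Step 1 — Resonance condition Im(Z)=0 gives ω₀ = 1/√(LC).
Step 2 — ω₀ = 1/√(0.179·0.00015) = 193 rad/s.
Step 3 — f₀ = ω₀/(2π) = 30.71 Hz.
Step 4 — Series Q: Q = ω₀L/R = 193·0.179/72.8 = 0.4745.
Step 5 — 3dB bandwidth: Δω = ω₀/Q = 406.7 rad/s; BW = Δω/(2π) = 64.73 Hz.

(a) f₀ = 30.71 Hz  (b) Q = 0.4745  (c) BW = 64.73 Hz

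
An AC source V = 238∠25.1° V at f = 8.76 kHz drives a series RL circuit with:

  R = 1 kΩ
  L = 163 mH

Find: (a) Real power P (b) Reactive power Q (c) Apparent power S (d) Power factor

Step 1 — Angular frequency: ω = 2π·f = 2π·8760 = 5.504e+04 rad/s.
Step 2 — Component impedances:
  R: Z = R = 1000 Ω
  L: Z = jωL = j·5.504e+04·0.163 = 0 + j8972 Ω
Step 3 — Series combination: Z_total = R + L = 1000 + j8972 Ω = 9027∠83.6° Ω.
Step 4 — Source phasor: V = 238∠25.1° V = 215.5 + j101 V.
Step 5 — Current: I = V / Z = 0.01376 - j0.02249 A = 0.02636∠-58.5° A.
Step 6 — Complex power: S = V·I* = 0.6951 + j6.236 VA.
Step 7 — Real power: P = Re(S) = 0.6951 W.
Step 8 — Reactive power: Q = Im(S) = 6.236 VAR.
Step 9 — Apparent power: |S| = 6.275 VA.
Step 10 — Power factor: PF = P/|S| = 0.1108 (lagging).

(a) P = 0.6951 W  (b) Q = 6.236 VAR  (c) S = 6.275 VA  (d) PF = 0.1108 (lagging)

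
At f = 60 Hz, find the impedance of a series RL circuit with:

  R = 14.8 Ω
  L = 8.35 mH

Step 1 — Angular frequency: ω = 2π·f = 2π·60 = 377 rad/s.
Step 2 — Component impedances:
  R: Z = R = 14.8 Ω
  L: Z = jωL = j·377·0.00835 = 0 + j3.148 Ω
Step 3 — Series combination: Z_total = R + L = 14.8 + j3.148 Ω = 15.13∠12.0° Ω.

Z = 14.8 + j3.148 Ω = 15.13∠12.0° Ω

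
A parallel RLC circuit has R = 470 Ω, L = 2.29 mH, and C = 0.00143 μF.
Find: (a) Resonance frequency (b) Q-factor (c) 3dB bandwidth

Step 1 — Resonance: ω₀ = 1/√(LC) = 1/√(0.00229·1.43e-09) = 5.526e+05 rad/s.
Step 2 — f₀ = ω₀/(2π) = 8.795e+04 Hz.
Step 3 — Parallel Q: Q = R/(ω₀L) = 470/(5.526e+05·0.00229) = 0.3714.
Step 4 — Bandwidth: Δω = ω₀/Q = 1.488e+06 rad/s; BW = Δω/(2π) = 2.368e+05 Hz.

(a) f₀ = 8.795e+04 Hz  (b) Q = 0.3714  (c) BW = 2.368e+05 Hz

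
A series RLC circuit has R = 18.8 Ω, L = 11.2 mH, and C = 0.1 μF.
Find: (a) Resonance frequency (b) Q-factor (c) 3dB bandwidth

Step 1 — Resonance condition Im(Z)=0 gives ω₀ = 1/√(LC).
Step 2 — ω₀ = 1/√(0.0112·1e-07) = 2.988e+04 rad/s.
Step 3 — f₀ = ω₀/(2π) = 4756 Hz.
Step 4 — Series Q: Q = ω₀L/R = 2.988e+04·0.0112/18.8 = 17.8.
Step 5 — 3dB bandwidth: Δω = ω₀/Q = 1679 rad/s; BW = Δω/(2π) = 267.2 Hz.

(a) f₀ = 4756 Hz  (b) Q = 17.8  (c) BW = 267.2 Hz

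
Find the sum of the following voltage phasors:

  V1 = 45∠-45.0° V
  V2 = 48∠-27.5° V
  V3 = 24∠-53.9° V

Step 1 — Convert each phasor to rectangular form:
  V1 = 45·(cos(-45.0°) + j·sin(-45.0°)) = 31.82 - j31.82 V
  V2 = 48·(cos(-27.5°) + j·sin(-27.5°)) = 42.58 - j22.16 V
  V3 = 24·(cos(-53.9°) + j·sin(-53.9°)) = 14.14 - j19.39 V
Step 2 — Sum components: V_total = 88.54 - j73.38 V.
Step 3 — Convert to polar: |V_total| = 115 V, ∠V_total = -39.7°.

V_total = 115∠-39.7° V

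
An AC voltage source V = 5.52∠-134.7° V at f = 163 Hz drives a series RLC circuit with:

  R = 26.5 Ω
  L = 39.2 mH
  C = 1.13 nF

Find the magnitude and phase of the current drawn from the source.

Step 1 — Angular frequency: ω = 2π·f = 2π·163 = 1024 rad/s.
Step 2 — Component impedances:
  R: Z = R = 26.5 Ω
  L: Z = jωL = j·1024·0.0392 = 0 + j40.15 Ω
  C: Z = 1/(jωC) = -j/(ω·C) = 0 - j8.641e+05 Ω
Step 3 — Series combination: Z_total = R + L + C = 26.5 - j8.64e+05 Ω = 8.64e+05∠-90.0° Ω.
Step 4 — Source phasor: V = 5.52∠-134.7° V = -3.883 - j3.924 V.
Step 5 — Ohm's law: I = V / Z_total = (-3.883 - j3.924) / (26.5 - j8.64e+05) = 4.541e-06 - j4.494e-06 A.
Step 6 — Convert to polar: |I| = 6.389e-06 A, ∠I = -44.7°.

I = 6.389e-06∠-44.7° A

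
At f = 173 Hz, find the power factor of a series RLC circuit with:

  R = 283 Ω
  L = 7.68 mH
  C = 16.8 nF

Step 1 — Angular frequency: ω = 2π·f = 2π·173 = 1087 rad/s.
Step 2 — Component impedances:
  R: Z = R = 283 Ω
  L: Z = jωL = j·1087·0.00768 = 0 + j8.348 Ω
  C: Z = 1/(jωC) = -j/(ω·C) = 0 - j5.476e+04 Ω
Step 3 — Series combination: Z_total = R + L + C = 283 - j5.475e+04 Ω = 5.475e+04∠-89.7° Ω.
Step 4 — Power factor: PF = cos(φ) = Re(Z)/|Z| = 283/5.475e+04 = 0.005169.
Step 5 — Type: Im(Z) = -5.475e+04 ⇒ leading (phase φ = -89.7°).

PF = 0.005169 (leading, φ = -89.7°)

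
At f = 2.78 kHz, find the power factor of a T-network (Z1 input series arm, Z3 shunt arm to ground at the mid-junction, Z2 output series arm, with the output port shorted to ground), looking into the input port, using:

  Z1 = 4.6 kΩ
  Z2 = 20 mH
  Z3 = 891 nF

Step 1 — Angular frequency: ω = 2π·f = 2π·2780 = 1.747e+04 rad/s.
Step 2 — Component impedances:
  Z1: Z = R = 4600 Ω
  Z2: Z = jωL = j·1.747e+04·0.02 = 0 + j349.3 Ω
  Z3: Z = 1/(jωC) = -j/(ω·C) = 0 - j64.25 Ω
Step 3 — With the output port shorted to ground, the output series arm Z2 runs from the junction to ground; the shunt arm Z3 also runs from the junction to ground. They appear in parallel: Z3 || Z2 = 0 - j78.74 Ω.
Step 4 — Series with input arm Z1: Z_in = Z1 + (Z3 || Z2) = 4600 - j78.74 Ω = 4601∠-1.0° Ω.
Step 5 — Power factor: PF = cos(φ) = Re(Z)/|Z| = 4600/4600.67 = 0.9999.
Step 6 — Type: Im(Z) = -78.74 ⇒ leading (phase φ = -1.0°).

PF = 0.9999 (leading, φ = -1.0°)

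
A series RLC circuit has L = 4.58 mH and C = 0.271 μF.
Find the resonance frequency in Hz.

Step 1 — Resonance condition Im(Z)=0 gives ω₀ = 1/√(LC).
Step 2 — ω₀ = 1/√(0.00458·2.71e-07) = 2.838e+04 rad/s.
Step 3 — f₀ = ω₀/(2π) = 4518 Hz.

f₀ = 4518 Hz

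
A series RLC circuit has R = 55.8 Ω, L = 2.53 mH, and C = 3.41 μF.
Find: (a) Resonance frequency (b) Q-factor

Step 1 — Resonance condition Im(Z)=0 gives ω₀ = 1/√(LC).
Step 2 — ω₀ = 1/√(0.00253·3.41e-06) = 1.077e+04 rad/s.
Step 3 — f₀ = ω₀/(2π) = 1713 Hz.
Step 4 — Series Q: Q = ω₀L/R = 1.077e+04·0.00253/55.8 = 0.4881.

(a) f₀ = 1713 Hz  (b) Q = 0.4881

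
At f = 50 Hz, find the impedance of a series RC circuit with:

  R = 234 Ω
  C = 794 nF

Step 1 — Angular frequency: ω = 2π·f = 2π·50 = 314.2 rad/s.
Step 2 — Component impedances:
  R: Z = R = 234 Ω
  C: Z = 1/(jωC) = -j/(ω·C) = 0 - j4009 Ω
Step 3 — Series combination: Z_total = R + C = 234 - j4009 Ω = 4016∠-86.7° Ω.

Z = 234 - j4009 Ω = 4016∠-86.7° Ω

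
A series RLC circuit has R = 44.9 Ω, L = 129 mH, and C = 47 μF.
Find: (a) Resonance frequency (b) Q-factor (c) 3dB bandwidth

Step 1 — Resonance: ω₀ = 1/√(LC) = 1/√(0.129·4.7e-05) = 406.1 rad/s.
Step 2 — f₀ = ω₀/(2π) = 64.64 Hz.
Step 3 — Series Q: Q = ω₀L/R = 406.1·0.129/44.9 = 1.167.
Step 4 — Bandwidth: Δω = ω₀/Q = 348.1 rad/s; BW = Δω/(2π) = 55.4 Hz.

(a) f₀ = 64.64 Hz  (b) Q = 1.167  (c) BW = 55.4 Hz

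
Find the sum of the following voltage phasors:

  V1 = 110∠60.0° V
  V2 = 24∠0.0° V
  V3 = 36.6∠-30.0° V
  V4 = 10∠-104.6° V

Step 1 — Convert each phasor to rectangular form:
  V1 = 110·(cos(60.0°) + j·sin(60.0°)) = 55 + j95.26 V
  V2 = 24·(cos(0.0°) + j·sin(0.0°)) = 24 V
  V3 = 36.6·(cos(-30.0°) + j·sin(-30.0°)) = 31.7 - j18.3 V
  V4 = 10·(cos(-104.6°) + j·sin(-104.6°)) = -2.521 - j9.677 V
Step 2 — Sum components: V_total = 108.2 + j67.29 V.
Step 3 — Convert to polar: |V_total| = 127.4 V, ∠V_total = 31.9°.

V_total = 127.4∠31.9° V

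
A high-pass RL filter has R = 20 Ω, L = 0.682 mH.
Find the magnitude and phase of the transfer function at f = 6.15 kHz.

Step 1 — Angular frequency: ω = 2π·6150 = 3.864e+04 rad/s.
Step 2 — Transfer function: H(jω) = jωL/(R + jωL).
Step 3 — Numerator jωL = j·26.35; denominator R + jωL = 20 + j26.35.
Step 4 — H = 0.6345 + j0.4816.
Step 5 — Magnitude: |H| = 0.7966 (-2.0 dB); phase: φ = 37.2°.

|H| = 0.7966 (-2.0 dB), φ = 37.2°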